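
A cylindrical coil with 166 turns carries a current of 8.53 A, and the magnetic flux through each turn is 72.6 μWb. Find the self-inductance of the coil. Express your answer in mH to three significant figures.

Self-inductance is defined by L = NΦ_B/I (flux linkage over current).
L = (166)(7.260×10^-5 Wb)/(8.53 A) = 1.413×10^-3 H.

L ≈ 1.41 mH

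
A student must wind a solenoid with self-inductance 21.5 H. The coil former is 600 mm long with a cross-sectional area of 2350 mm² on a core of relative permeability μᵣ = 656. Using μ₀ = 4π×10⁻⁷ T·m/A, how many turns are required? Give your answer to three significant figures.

N ≈ 2580 turns

A = 2350 mm² = 2.350×10^-3 m².
From L = μ₀μᵣN²A/ℓ, N = √(Lℓ / (μ₀μᵣA)).
N = √[(21.5)(0.6) / ((4π×10⁻⁷)(656)×2.350×10^-3)] = √(6.659×10^6) ≈ 2580.5.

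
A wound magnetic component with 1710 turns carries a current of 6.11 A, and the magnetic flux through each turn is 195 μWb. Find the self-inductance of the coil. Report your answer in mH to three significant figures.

Self-inductance is defined by L = NΦ_B/I (flux linkage over current).
L = (1710)(1.950×10^-4 Wb)/(6.11 A) = 5.457×10^-2 H.

L ≈ 54.6 mH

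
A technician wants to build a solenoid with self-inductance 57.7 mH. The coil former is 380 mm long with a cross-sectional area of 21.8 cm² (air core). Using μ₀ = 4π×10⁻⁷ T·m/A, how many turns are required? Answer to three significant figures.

A = 21.8 cm² = 2.180×10^-3 m².
From L = μ₀N²A/ℓ, N = √(Lℓ / (μ₀A)).
N = √[(5.770×10^-2)(0.38) / ((4π×10⁻⁷)×2.180×10^-3)] = √(8.004×10^6) ≈ 2829.1.

N ≈ 2830 turns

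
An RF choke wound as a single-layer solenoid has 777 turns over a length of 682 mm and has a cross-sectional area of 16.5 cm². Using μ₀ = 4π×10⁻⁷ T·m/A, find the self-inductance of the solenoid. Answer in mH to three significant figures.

A = 16.5 cm² = 1.650×10^-3 m².
For a long solenoid, L = μ₀N²A/ℓ.
L = (4π×10⁻⁷)(777)²(1.650×10^-3)/(0.682 m) = 1.835×10^-3 H.

L ≈ 1.84 mH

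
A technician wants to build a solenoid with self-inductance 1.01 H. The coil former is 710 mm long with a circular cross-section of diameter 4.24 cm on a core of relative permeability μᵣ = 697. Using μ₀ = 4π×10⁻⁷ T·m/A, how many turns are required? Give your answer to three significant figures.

A = π(d/2)² = π(2.120×10^-2 m)² = 1.412×10^-3 m².
From L = μ₀μᵣN²A/ℓ, N = √(Lℓ / (μ₀μᵣA)).
N = √[(1.01)(0.71) / ((4π×10⁻⁷)(697)×1.412×10^-3)] = √(5.798×10^5) ≈ 761.48.

N ≈ 761 turns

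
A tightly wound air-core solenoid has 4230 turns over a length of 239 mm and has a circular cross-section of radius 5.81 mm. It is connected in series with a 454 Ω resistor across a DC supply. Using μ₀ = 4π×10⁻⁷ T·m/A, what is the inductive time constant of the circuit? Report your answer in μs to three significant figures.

A = πr² = π(5.810×10^-3 m)² = 1.060×10^-4 m².
L = μ₀N²A/ℓ = (4π×10⁻⁷)(4230)²(1.060×10^-4)/(0.239) = 9.977×10^-3 H.
τ = L/R = (9.977×10^-3)/(454) = 2.198×10^-5 s.

τ ≈ 22.0 μs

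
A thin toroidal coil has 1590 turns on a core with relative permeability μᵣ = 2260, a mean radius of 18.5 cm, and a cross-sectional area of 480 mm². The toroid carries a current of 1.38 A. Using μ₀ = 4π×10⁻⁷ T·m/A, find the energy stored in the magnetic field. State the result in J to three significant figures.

U ≈ 2.82 J

L = μ₀μᵣN²A/(2πR) = (4π×10⁻⁷)(2260)(1590)²(4.800×10^-4)/(2π×0.185) = 2.9648 H.
U = ½LI² = ½(2.9648)(1.38)² = 2.823 J.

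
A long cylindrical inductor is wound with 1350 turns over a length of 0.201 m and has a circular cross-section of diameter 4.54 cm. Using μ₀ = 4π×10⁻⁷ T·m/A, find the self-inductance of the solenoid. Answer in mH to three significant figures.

L ≈ 18.4 mH

A = π(d/2)² = π(2.270×10^-2 m)² = 1.619×10^-3 m².
For a long solenoid, L = μ₀N²A/ℓ.
L = (4π×10⁻⁷)(1350)²(1.619×10^-3)/(0.201 m) = 1.8445×10^-2 H.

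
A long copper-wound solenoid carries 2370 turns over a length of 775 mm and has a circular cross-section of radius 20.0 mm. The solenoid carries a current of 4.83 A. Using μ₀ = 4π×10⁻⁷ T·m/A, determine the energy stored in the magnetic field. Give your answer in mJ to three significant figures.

U ≈ 133 mJ

A = πr² = π(2.000×10^-2 m)² = 1.257×10^-3 m².
L = μ₀N²A/ℓ = (4π×10⁻⁷)(2370)²(1.257×10^-3)/(0.775) = 1.144×10^-2 H.
U = ½LI² = ½(1.144×10^-2)(4.83)² = 0.133499 J.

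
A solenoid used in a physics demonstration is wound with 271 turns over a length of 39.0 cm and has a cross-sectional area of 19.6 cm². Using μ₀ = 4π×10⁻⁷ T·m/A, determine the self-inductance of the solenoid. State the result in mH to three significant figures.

L ≈ 0.464 mH

A = 19.6 cm² = 1.960×10^-3 m².
For a long solenoid, L = μ₀N²A/ℓ.
L = (4π×10⁻⁷)(271)²(1.960×10^-3)/(0.39 m) = 4.638×10^-4 H.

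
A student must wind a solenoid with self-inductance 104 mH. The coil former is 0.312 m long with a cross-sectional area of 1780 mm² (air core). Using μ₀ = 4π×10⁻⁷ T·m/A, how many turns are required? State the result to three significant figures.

N ≈ 3810 turns

A = 1780 mm² = 1.780×10^-3 m².
From L = μ₀N²A/ℓ, N = √(Lℓ / (μ₀A)).
N = √[(0.104)(0.312) / ((4π×10⁻⁷)×1.780×10^-3)] = √(1.451×10^7) ≈ 3808.7.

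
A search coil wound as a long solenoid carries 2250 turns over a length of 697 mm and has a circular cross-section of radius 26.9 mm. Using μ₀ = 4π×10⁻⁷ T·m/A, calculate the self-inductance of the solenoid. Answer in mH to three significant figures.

L ≈ 20.7 mH

A = πr² = π(2.690×10^-2 m)² = 2.273×10^-3 m².
For a long solenoid, L = μ₀N²A/ℓ.
L = (4π×10⁻⁷)(2250)²(2.273×10^-3)/(0.697 m) = 2.0749×10^-2 H.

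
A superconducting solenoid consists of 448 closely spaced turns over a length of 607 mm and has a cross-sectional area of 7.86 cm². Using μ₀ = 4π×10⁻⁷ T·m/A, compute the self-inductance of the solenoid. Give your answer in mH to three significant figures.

L ≈ 0.327 mH

A = 7.86 cm² = 7.860×10^-4 m².
For a long solenoid, L = μ₀N²A/ℓ.
L = (4π×10⁻⁷)(448)²(7.860×10^-4)/(0.607 m) = 3.266×10^-4 H.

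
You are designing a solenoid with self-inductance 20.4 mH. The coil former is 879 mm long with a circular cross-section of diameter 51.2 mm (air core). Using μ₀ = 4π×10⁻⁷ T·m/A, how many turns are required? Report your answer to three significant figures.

A = π(d/2)² = π(2.560×10^-2 m)² = 2.059×10^-3 m².
From L = μ₀N²A/ℓ, N = √(Lℓ / (μ₀A)).
N = √[(2.040×10^-2)(0.879) / ((4π×10⁻⁷)×2.059×10^-3)] = √(6.931×10^6) ≈ 2632.6.

N ≈ 2630 turns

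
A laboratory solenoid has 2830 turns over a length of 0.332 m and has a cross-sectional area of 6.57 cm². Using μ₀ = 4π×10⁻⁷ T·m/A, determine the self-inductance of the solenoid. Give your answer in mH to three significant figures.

L ≈ 19.9 mH

A = 6.57 cm² = 6.570×10^-4 m².
For a long solenoid, L = μ₀N²A/ℓ.
L = (4π×10⁻⁷)(2830)²(6.570×10^-4)/(0.332 m) = 1.992×10^-2 H.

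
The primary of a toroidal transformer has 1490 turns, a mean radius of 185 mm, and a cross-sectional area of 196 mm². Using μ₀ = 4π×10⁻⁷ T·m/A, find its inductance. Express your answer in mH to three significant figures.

L ≈ 0.470 mH

For a thin toroid, L = μ₀N²A/(2πR).
L = (4π×10⁻⁷)(1490)²(1.960×10^-4) / (2π×0.185 m) = 4.704×10^-4 H.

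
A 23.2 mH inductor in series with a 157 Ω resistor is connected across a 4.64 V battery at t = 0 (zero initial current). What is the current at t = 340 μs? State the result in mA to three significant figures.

I ≈ 26.6 mA

τ = L/R = 2.320×10^-2/157 = 1.478×10^-4 s; final current I_∞ = ε/R = 4.64/157 = 2.955×10^-2 A.
I(t) = I_∞(1 − e^(−t/τ)) with t/τ = 2.301.
I = (2.955×10^-2)(1 − e^(−2.301)) = 2.659×10^-2 A.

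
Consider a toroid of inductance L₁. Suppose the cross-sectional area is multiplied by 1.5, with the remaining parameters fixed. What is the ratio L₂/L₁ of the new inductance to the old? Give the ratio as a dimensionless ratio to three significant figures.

L₂/L₁ = 1.50

For a toroid, L ∝ μᵣN²A/R.
L₂/L₁ = (1.5) = 1.50.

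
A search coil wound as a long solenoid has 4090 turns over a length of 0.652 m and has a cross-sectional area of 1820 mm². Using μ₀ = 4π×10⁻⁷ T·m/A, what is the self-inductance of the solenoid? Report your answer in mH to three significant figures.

A = 1820 mm² = 1.820×10^-3 m².
For a long solenoid, L = μ₀N²A/ℓ.
L = (4π×10⁻⁷)(4090)²(1.820×10^-3)/(0.652 m) = 5.868×10^-2 H.

L ≈ 58.7 mH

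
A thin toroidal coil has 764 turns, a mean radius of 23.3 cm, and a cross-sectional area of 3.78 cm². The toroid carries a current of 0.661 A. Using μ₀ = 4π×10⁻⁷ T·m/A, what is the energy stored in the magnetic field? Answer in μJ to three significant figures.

U ≈ 41.4 μJ

L = μ₀N²A/(2πR) = (4π×10⁻⁷)(764)²(3.780×10^-4)/(2π×0.233) = 1.894×10^-4 H.
U = ½LI² = ½(1.894×10^-4)(0.661)² = 4.137×10^-5 J.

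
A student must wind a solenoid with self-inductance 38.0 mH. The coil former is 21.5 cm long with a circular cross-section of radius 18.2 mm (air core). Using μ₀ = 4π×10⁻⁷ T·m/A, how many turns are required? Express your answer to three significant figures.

N ≈ 2500 turns

A = πr² = π(1.820×10^-2 m)² = 1.041×10^-3 m².
From L = μ₀N²A/ℓ, N = √(Lℓ / (μ₀A)).
N = √[(3.800×10^-2)(0.215) / ((4π×10⁻⁷)×1.041×10^-3)] = √(6.248×10^6) ≈ 2499.5.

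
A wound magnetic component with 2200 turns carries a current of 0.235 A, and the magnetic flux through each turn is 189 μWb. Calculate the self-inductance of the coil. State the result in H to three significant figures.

L ≈ 1.77 H

Self-inductance is defined by L = NΦ_B/I (flux linkage over current).
L = (2200)(1.890×10^-4 Wb)/(0.235 A) = 1.769 H.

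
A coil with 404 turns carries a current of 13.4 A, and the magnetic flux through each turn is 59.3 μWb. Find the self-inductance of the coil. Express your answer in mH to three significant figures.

L ≈ 1.79 mH

Self-inductance is defined by L = NΦ_B/I (flux linkage over current).
L = (404)(5.930×10^-5 Wb)/(13.4 A) = 1.788×10^-3 H.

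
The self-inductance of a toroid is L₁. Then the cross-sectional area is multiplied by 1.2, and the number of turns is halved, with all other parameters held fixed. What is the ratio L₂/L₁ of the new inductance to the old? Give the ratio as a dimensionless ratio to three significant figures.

L₂/L₁ = 0.300

For a toroid, L ∝ μᵣN²A/R.
L₂/L₁ = (1.2) × (0.5)^2 = 0.300.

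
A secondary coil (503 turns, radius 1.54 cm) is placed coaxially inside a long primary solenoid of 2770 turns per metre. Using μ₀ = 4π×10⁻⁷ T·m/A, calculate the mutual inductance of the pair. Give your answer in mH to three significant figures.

The outer solenoid produces a uniform field B₁ = μ₀n₁I₁ across the inner coil,
so the flux linkage is N₂Φ = N₂B₁A₂ = μ₀n₁N₂A₂·I₁, giving M = μ₀n₁N₂A₂.
A₂ = πr² = π(1.540×10^-2 m)² = 7.451×10^-4 m².
M = (4π×10⁻⁷)(2770)(503)(7.451×10^-4) = 1.3045×10^-3 H.

M ≈ 1.30 mH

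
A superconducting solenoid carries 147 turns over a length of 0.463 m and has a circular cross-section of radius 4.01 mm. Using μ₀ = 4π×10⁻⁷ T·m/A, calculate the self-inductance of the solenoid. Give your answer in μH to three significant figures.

A = πr² = π(4.010×10^-3 m)² = 5.052×10^-5 m².
For a long solenoid, L = μ₀N²A/ℓ.
L = (4π×10⁻⁷)(147)²(5.052×10^-5)/(0.463 m) = 2.963×10^-6 H.

L ≈ 2.96 μH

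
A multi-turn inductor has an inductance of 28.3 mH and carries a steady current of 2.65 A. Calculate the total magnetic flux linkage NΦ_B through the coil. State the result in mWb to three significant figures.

From L = NΦ_B/I, the flux linkage is NΦ_B = LI.
NΦ_B = (2.830×10^-2 H)(2.65 A) = 7.500×10^-2 Wb.

NΦ_B ≈ 75.0 mWb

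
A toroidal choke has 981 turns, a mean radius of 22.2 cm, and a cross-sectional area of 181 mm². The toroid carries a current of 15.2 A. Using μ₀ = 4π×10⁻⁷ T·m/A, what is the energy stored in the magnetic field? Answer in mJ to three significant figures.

L = μ₀N²A/(2πR) = (4π×10⁻⁷)(981)²(1.810×10^-4)/(2π×0.222) = 1.569×10^-4 H.
U = ½LI² = ½(1.569×10^-4)(15.2)² = 1.813×10^-2 J.

U ≈ 18.1 mJ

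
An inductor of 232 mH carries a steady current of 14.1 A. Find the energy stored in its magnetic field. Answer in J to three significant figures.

Stored magnetic energy: U = ½LI².
U = ½(0.232 H)(14.1 A)² = 23.06 J.

U ≈ 23.1 J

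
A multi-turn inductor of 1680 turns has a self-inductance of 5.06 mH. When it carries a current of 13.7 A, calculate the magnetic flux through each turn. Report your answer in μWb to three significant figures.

Φ_B ≈ 41.3 μWb

From L = NΦ_B/I, the flux per turn is Φ_B = LI/N.
Φ_B = (5.060×10^-3 H)(13.7 A)/1680 = 4.126×10^-5 Wb.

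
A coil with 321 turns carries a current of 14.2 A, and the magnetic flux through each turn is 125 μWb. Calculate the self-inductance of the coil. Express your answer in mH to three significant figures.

Self-inductance is defined by L = NΦ_B/I (flux linkage over current).
L = (321)(1.250×10^-4 Wb)/(14.2 A) = 2.826×10^-3 H.

L ≈ 2.83 mH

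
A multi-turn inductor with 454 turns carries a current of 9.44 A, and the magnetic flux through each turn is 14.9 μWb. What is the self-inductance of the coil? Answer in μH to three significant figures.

L ≈ 717 μH

Self-inductance is defined by L = NΦ_B/I (flux linkage over current).
L = (454)(1.490×10^-5 Wb)/(9.44 A) = 7.166×10^-4 H.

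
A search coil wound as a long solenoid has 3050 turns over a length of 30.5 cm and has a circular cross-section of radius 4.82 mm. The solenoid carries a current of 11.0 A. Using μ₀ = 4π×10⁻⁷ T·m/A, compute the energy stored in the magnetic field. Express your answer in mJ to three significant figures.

U ≈ 169 mJ

A = πr² = π(4.820×10^-3 m)² = 7.299×10^-5 m².
L = μ₀N²A/ℓ = (4π×10⁻⁷)(3050)²(7.299×10^-5)/(0.305) = 2.797×10^-3 H.
U = ½LI² = ½(2.797×10^-3)(11.0)² = 0.1692 J.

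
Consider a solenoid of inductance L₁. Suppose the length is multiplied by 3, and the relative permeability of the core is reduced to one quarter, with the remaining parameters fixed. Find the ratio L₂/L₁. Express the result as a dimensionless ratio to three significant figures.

L₂/L₁ = 0.0833

For a solenoid, L ∝ μᵣN²A/ℓ.
L₂/L₁ = (3)^-1 × (0.25) = 0.0833.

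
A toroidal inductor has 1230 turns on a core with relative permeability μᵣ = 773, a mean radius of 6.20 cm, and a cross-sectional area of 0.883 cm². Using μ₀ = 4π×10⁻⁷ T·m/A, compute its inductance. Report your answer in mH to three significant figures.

For a thin toroid, L = μ₀μᵣN²A/(2πR).
L = (4π×10⁻⁷)(773)(1230)²(8.830×10^-5) / (2π×6.200×10^-2 m) = 0.3331 H.

L ≈ 333 mH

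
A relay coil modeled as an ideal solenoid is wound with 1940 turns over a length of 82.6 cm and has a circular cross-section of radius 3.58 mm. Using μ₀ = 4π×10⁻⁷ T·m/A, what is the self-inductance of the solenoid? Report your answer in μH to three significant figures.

L ≈ 231 μH

A = πr² = π(3.580×10^-3 m)² = 4.026×10^-5 m².
For a long solenoid, L = μ₀N²A/ℓ.
L = (4π×10⁻⁷)(1940)²(4.026×10^-5)/(0.826 m) = 2.305×10^-4 H.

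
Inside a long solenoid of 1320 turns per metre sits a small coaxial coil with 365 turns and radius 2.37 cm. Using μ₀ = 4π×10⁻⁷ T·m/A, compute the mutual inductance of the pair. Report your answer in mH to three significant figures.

The outer solenoid produces a uniform field B₁ = μ₀n₁I₁ across the inner coil,
so the flux linkage is N₂Φ = N₂B₁A₂ = μ₀n₁N₂A₂·I₁, giving M = μ₀n₁N₂A₂.
A₂ = πr² = π(2.370×10^-2 m)² = 1.7646×10^-3 m².
M = (4π×10⁻⁷)(1320)(365)(1.7646×10^-3) = 1.068×10^-3 H.

M ≈ 1.07 mH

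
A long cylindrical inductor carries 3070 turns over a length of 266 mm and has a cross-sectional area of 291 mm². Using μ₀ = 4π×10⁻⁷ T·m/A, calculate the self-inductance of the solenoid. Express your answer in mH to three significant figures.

L ≈ 13.0 mH

A = 291 mm² = 2.910×10^-4 m².
For a long solenoid, L = μ₀N²A/ℓ.
L = (4π×10⁻⁷)(3070)²(2.910×10^-4)/(0.266 m) = 1.296×10^-2 H.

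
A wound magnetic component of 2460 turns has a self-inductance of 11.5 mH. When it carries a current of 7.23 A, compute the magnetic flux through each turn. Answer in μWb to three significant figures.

From L = NΦ_B/I, the flux per turn is Φ_B = LI/N.
Φ_B = (1.150×10^-2 H)(7.23 A)/2460 = 3.380×10^-5 Wb.

Φ_B ≈ 33.8 μWb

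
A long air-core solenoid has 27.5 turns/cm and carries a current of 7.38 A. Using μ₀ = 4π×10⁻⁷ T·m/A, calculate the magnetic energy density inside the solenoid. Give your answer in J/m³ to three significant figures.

u ≈ 259 J/m³

B = μ₀nI = (4π×10⁻⁷)(2.750×10^3)(7.38) = 2.550×10^-2 T.
u = B²/(2μ₀) = (2.550×10^-2)²/(2×4π×10⁻⁷) = 258.8 J/m³.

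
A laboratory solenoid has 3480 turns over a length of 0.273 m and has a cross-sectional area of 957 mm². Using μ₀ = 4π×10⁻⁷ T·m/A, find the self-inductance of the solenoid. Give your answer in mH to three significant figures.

L ≈ 53.3 mH

A = 957 mm² = 9.570×10^-4 m².
For a long solenoid, L = μ₀N²A/ℓ.
L = (4π×10⁻⁷)(3480)²(9.570×10^-4)/(0.273 m) = 5.3348×10^-2 H.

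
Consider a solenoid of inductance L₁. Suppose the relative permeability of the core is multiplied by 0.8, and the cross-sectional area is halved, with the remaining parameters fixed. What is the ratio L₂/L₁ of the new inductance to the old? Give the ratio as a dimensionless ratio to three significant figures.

For a solenoid, L ∝ μᵣN²A/ℓ.
L₂/L₁ = (0.8) × (0.5) = 0.400.

L₂/L₁ = 0.400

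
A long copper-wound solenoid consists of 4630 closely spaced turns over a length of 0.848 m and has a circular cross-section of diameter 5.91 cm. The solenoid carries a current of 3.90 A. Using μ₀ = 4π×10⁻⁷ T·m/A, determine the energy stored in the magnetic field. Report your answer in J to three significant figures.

U ≈ 0.663 J

A = π(d/2)² = π(2.955×10^-2 m)² = 2.743×10^-3 m².
L = μ₀N²A/ℓ = (4π×10⁻⁷)(4630)²(2.743×10^-3)/(0.848) = 8.714×10^-2 H.
U = ½LI² = ½(8.714×10^-2)(3.90)² = 0.6627 J.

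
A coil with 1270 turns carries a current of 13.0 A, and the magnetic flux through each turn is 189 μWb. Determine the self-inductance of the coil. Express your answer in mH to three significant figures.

L ≈ 18.5 mH

Self-inductance is defined by L = NΦ_B/I (flux linkage over current).
L = (1270)(1.890×10^-4 Wb)/(13.0 A) = 1.846×10^-2 H.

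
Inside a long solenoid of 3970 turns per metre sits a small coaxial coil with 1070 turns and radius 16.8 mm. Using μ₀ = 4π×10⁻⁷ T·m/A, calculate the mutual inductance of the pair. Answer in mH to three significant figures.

The outer solenoid produces a uniform field B₁ = μ₀n₁I₁ across the inner coil,
so the flux linkage is N₂Φ = N₂B₁A₂ = μ₀n₁N₂A₂·I₁, giving M = μ₀n₁N₂A₂.
A₂ = πr² = π(1.680×10^-2 m)² = 8.867×10^-4 m².
M = (4π×10⁻⁷)(3970)(1070)(8.867×10^-4) = 4.733×10^-3 H.

M ≈ 4.73 mH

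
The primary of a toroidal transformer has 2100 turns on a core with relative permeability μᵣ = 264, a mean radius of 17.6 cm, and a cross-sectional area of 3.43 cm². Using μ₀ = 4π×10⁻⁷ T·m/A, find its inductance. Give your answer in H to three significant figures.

For a thin toroid, L = μ₀μᵣN²A/(2πR).
L = (4π×10⁻⁷)(264)(2100)²(3.430×10^-4) / (2π×0.176 m) = 0.4538 H.

L ≈ 0.454 H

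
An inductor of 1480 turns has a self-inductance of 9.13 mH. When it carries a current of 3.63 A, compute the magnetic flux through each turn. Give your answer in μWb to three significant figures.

From L = NΦ_B/I, the flux per turn is Φ_B = LI/N.
Φ_B = (9.130×10^-3 H)(3.63 A)/1480 = 2.239×10^-5 Wb.

Φ_B ≈ 22.4 μWb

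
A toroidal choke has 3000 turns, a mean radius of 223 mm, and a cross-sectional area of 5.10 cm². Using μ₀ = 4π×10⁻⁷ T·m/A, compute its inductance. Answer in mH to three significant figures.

L ≈ 4.12 mH

For a thin toroid, L = μ₀N²A/(2πR).
L = (4π×10⁻⁷)(3000)²(5.100×10^-4) / (2π×0.223 m) = 4.117×10^-3 H.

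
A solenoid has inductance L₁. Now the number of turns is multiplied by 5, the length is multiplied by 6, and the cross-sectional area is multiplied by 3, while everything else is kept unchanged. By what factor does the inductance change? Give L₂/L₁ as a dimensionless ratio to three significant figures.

L₂/L₁ = 12.5

For a solenoid, L ∝ μᵣN²A/ℓ.
L₂/L₁ = (5)^2 × (6)^-1 × (3) = 12.5.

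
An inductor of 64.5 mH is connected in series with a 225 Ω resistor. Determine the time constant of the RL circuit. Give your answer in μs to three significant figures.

τ = L/R = (6.450×10^-2 H)/(225 Ω) = 2.867×10^-4 s.

τ ≈ 287 μs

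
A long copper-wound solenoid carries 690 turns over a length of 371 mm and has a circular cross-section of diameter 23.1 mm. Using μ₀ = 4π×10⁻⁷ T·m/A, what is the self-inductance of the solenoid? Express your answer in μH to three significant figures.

A = π(d/2)² = π(1.155×10^-2 m)² = 4.191×10^-4 m².
For a long solenoid, L = μ₀N²A/ℓ.
L = (4π×10⁻⁷)(690)²(4.191×10^-4)/(0.371 m) = 6.758×10^-4 H.

L ≈ 676 μH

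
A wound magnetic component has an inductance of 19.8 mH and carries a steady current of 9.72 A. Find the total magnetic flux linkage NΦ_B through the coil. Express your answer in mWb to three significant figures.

From L = NΦ_B/I, the flux linkage is NΦ_B = LI.
NΦ_B = (1.980×10^-2 H)(9.72 A) = 0.19246 Wb.

NΦ_B ≈ 192 mWb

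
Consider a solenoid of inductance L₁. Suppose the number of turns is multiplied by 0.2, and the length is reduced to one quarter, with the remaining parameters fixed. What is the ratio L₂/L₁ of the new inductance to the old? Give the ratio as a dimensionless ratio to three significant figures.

L₂/L₁ = 0.160

For a solenoid, L ∝ μᵣN²A/ℓ.
L₂/L₁ = (0.2)^2 × (0.25)^-1 = 0.160.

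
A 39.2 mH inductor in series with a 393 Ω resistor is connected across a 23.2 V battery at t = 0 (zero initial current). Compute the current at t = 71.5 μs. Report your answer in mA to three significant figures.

τ = L/R = 3.920×10^-2/393 = 9.9746×10^-5 s; final current I_∞ = ε/R = 23.2/393 = 5.903×10^-2 A.
I(t) = I_∞(1 − e^(−t/τ)) with t/τ = 0.717.
I = (5.903×10^-2)(1 − e^(−0.717)) = 3.021×10^-2 A.

I ≈ 30.2 mA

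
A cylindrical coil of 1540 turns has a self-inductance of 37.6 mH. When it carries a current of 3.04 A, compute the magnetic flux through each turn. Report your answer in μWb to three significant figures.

From L = NΦ_B/I, the flux per turn is Φ_B = LI/N.
Φ_B = (3.760×10^-2 H)(3.04 A)/1540 = 7.422×10^-5 Wb.

Φ_B ≈ 74.2 μWb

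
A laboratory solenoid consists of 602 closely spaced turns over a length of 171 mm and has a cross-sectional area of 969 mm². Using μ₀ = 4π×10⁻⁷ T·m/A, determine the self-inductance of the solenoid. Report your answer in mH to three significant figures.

L ≈ 2.58 mH

A = 969 mm² = 9.690×10^-4 m².
For a long solenoid, L = μ₀N²A/ℓ.
L = (4π×10⁻⁷)(602)²(9.690×10^-4)/(0.171 m) = 2.581×10^-3 H.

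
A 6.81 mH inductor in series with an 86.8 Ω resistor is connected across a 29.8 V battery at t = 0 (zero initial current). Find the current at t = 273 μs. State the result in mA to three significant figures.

I ≈ 333 mA

τ = L/R = 6.810×10^-3/86.8 = 7.846×10^-5 s; final current I_∞ = ε/R = 29.8/86.8 = 0.3433 A.
I(t) = I_∞(1 − e^(−t/τ)) with t/τ = 3.480.
I = (0.3433)(1 − e^(−3.480)) = 0.3327 A.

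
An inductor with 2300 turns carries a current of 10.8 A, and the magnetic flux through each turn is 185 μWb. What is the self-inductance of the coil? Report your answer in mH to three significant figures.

L ≈ 39.4 mH

Self-inductance is defined by L = NΦ_B/I (flux linkage over current).
L = (2300)(1.850×10^-4 Wb)/(10.8 A) = 3.940×10^-2 H.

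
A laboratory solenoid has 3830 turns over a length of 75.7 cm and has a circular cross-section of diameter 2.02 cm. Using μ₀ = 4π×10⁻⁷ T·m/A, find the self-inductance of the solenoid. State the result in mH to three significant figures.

L ≈ 7.80 mH

A = π(d/2)² = π(1.010×10^-2 m)² = 3.2047×10^-4 m².
For a long solenoid, L = μ₀N²A/ℓ.
L = (4π×10⁻⁷)(3830)²(3.2047×10^-4)/(0.757 m) = 7.804×10^-3 H.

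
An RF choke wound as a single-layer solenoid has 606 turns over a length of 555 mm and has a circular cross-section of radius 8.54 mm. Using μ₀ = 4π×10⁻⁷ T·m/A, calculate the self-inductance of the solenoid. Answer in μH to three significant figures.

A = πr² = π(8.540×10^-3 m)² = 2.291×10^-4 m².
For a long solenoid, L = μ₀N²A/ℓ.
L = (4π×10⁻⁷)(606)²(2.291×10^-4)/(0.555 m) = 1.905×10^-4 H.

L ≈ 191 μH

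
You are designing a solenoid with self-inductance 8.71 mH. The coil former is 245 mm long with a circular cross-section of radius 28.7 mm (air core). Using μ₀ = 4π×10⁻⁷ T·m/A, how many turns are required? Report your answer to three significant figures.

N ≈ 810 turns

A = πr² = π(2.870×10^-2 m)² = 2.588×10^-3 m².
From L = μ₀N²A/ℓ, N = √(Lℓ / (μ₀A)).
N = √[(8.710×10^-3)(0.245) / ((4π×10⁻⁷)×2.588×10^-3)] = √(6.562×10^5) ≈ 810.1.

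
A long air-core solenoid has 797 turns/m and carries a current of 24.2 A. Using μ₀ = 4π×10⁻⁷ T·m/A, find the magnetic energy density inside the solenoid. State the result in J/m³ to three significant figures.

u ≈ 234 J/m³

B = μ₀nI = (4π×10⁻⁷)(797)(24.2) = 2.424×10^-2 T.
u = B²/(2μ₀) = (2.424×10^-2)²/(2×4π×10⁻⁷) = 233.7 J/m³.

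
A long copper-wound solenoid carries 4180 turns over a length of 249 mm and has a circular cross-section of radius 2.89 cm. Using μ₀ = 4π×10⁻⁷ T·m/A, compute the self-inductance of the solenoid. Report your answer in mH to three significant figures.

L ≈ 231 mH

A = πr² = π(2.890×10^-2 m)² = 2.624×10^-3 m².
For a long solenoid, L = μ₀N²A/ℓ.
L = (4π×10⁻⁷)(4180)²(2.624×10^-3)/(0.249 m) = 0.2314 H.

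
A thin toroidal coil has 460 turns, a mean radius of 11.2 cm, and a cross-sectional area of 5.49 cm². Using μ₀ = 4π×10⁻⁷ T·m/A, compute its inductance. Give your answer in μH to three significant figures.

L ≈ 207 μH

For a thin toroid, L = μ₀N²A/(2πR).
L = (4π×10⁻⁷)(460)²(5.490×10^-4) / (2π×0.112 m) = 2.074×10^-4 H.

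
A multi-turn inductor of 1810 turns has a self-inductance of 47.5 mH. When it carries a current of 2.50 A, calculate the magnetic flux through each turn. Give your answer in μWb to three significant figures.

From L = NΦ_B/I, the flux per turn is Φ_B = LI/N.
Φ_B = (4.750×10^-2 H)(2.50 A)/1810 = 6.561×10^-5 Wb.

Φ_B ≈ 65.6 μWb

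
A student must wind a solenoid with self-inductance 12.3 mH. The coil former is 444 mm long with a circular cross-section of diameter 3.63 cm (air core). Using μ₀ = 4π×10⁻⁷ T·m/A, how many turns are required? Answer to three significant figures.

N ≈ 2050 turns

A = π(d/2)² = π(1.815×10^-2 m)² = 1.0349×10^-3 m².
From L = μ₀N²A/ℓ, N = √(Lℓ / (μ₀A)).
N = √[(1.230×10^-2)(0.444) / ((4π×10⁻⁷)×1.0349×10^-3)] = √(4.199×10^6) ≈ 2049.2.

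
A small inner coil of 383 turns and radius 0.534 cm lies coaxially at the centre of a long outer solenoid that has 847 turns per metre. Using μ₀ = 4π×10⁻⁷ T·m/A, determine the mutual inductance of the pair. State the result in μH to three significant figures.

The outer solenoid produces a uniform field B₁ = μ₀n₁I₁ across the inner coil,
so the flux linkage is N₂Φ = N₂B₁A₂ = μ₀n₁N₂A₂·I₁, giving M = μ₀n₁N₂A₂.
A₂ = πr² = π(5.340×10^-3 m)² = 8.958×10^-5 m².
M = (4π×10⁻⁷)(847)(383)(8.958×10^-5) = 3.652×10^-5 H.

M ≈ 36.5 μH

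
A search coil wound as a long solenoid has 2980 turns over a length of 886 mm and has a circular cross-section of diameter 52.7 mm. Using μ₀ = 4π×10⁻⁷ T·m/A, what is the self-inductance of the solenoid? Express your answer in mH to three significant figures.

A = π(d/2)² = π(2.635×10^-2 m)² = 2.181×10^-3 m².
For a long solenoid, L = μ₀N²A/ℓ.
L = (4π×10⁻⁷)(2980)²(2.181×10^-3)/(0.886 m) = 2.747×10^-2 H.

L ≈ 27.5 mH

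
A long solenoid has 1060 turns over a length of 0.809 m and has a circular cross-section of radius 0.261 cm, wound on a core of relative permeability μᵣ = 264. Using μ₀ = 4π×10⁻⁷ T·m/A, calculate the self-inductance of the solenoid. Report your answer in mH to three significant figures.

A = πr² = π(2.610×10^-3 m)² = 2.140×10^-5 m².
For a long solenoid, L = μ₀μᵣN²A/ℓ.
L = (4π×10⁻⁷)(264)(1060)²(2.140×10^-5)/(0.809 m) = 9.861×10^-3 H.

L ≈ 9.86 mH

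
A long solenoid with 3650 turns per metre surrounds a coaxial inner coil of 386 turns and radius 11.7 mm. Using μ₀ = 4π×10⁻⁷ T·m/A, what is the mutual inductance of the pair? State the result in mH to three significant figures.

M ≈ 0.761 mH

The outer solenoid produces a uniform field B₁ = μ₀n₁I₁ across the inner coil,
so the flux linkage is N₂Φ = N₂B₁A₂ = μ₀n₁N₂A₂·I₁, giving M = μ₀n₁N₂A₂.
A₂ = πr² = π(1.170×10^-2 m)² = 4.301×10^-4 m².
M = (4π×10⁻⁷)(3650)(386)(4.301×10^-4) = 7.614×10^-4 H.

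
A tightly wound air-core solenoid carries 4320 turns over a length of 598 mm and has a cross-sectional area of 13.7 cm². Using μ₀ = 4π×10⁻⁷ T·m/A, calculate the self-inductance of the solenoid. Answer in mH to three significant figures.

L ≈ 53.7 mH

A = 13.7 cm² = 1.370×10^-3 m².
For a long solenoid, L = μ₀N²A/ℓ.
L = (4π×10⁻⁷)(4320)²(1.370×10^-3)/(0.598 m) = 5.373×10^-2 H.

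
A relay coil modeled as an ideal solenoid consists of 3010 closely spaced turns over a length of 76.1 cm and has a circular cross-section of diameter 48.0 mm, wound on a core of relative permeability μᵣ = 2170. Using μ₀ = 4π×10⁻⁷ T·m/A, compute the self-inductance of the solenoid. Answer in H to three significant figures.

A = π(d/2)² = π(2.400×10^-2 m)² = 1.810×10^-3 m².
For a long solenoid, L = μ₀μᵣN²A/ℓ.
L = (4π×10⁻⁷)(2170)(3010)²(1.810×10^-3)/(0.761 m) = 58.748 H.

L ≈ 58.7 H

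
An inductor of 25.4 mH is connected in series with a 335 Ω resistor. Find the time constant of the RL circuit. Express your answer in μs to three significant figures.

τ ≈ 75.8 μs

τ = L/R = (2.540×10^-2 H)/(335 Ω) = 7.582×10^-5 s.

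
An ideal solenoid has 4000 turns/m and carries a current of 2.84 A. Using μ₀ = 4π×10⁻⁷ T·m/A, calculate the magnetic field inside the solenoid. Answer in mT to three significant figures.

B ≈ 14.3 mT

Inside a long solenoid, B = μ₀nI.
B = (4π×10⁻⁷)(4.000×10^3 m⁻¹)(2.84 A) = 1.428×10^-2 T.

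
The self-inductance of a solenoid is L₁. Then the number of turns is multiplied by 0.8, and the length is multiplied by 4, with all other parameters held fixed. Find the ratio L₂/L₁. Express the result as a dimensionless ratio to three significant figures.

For a solenoid, L ∝ μᵣN²A/ℓ.
L₂/L₁ = (0.8)^2 × (4)^-1 = 0.160.

L₂/L₁ = 0.160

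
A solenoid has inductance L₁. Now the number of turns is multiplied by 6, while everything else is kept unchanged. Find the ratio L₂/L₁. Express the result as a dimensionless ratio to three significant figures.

For a solenoid, L ∝ μᵣN²A/ℓ.
L₂/L₁ = (6)^2 = 36.0.

L₂/L₁ = 36.0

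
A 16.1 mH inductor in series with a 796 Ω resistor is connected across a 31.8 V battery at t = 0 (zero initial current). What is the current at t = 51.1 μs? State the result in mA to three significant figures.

τ = L/R = 1.610×10^-2/796 = 2.023×10^-5 s; final current I_∞ = ε/R = 31.8/796 = 3.99497×10^-2 A.
I(t) = I_∞(1 − e^(−t/τ)) with t/τ = 2.526.
I = (3.99497×10^-2)(1 − e^(−2.526)) = 3.676×10^-2 A.

I ≈ 36.8 mA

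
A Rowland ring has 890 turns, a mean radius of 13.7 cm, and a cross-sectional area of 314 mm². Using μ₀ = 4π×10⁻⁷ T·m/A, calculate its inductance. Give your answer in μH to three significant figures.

L ≈ 363 μH

For a thin toroid, L = μ₀N²A/(2πR).
L = (4π×10⁻⁷)(890)²(3.140×10^-4) / (2π×0.137 m) = 3.631×10^-4 H.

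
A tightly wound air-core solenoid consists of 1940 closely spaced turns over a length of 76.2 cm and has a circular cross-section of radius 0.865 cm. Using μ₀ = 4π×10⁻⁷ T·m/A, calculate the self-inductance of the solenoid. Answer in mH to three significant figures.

L ≈ 1.46 mH

A = πr² = π(8.650×10^-3 m)² = 2.351×10^-4 m².
For a long solenoid, L = μ₀N²A/ℓ.
L = (4π×10⁻⁷)(1940)²(2.351×10^-4)/(0.762 m) = 1.459×10^-3 H.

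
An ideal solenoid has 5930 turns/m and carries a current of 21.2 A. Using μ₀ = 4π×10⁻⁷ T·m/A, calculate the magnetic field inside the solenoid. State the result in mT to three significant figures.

B ≈ 158 mT

Inside a long solenoid, B = μ₀nI.
B = (4π×10⁻⁷)(5.930×10^3 m⁻¹)(21.2 A) = 0.158 T.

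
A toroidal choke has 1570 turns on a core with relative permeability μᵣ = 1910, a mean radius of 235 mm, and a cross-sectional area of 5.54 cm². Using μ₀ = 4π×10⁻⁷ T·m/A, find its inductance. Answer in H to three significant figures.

L ≈ 2.22 H

For a thin toroid, L = μ₀μᵣN²A/(2πR).
L = (4π×10⁻⁷)(1910)(1570)²(5.540×10^-4) / (2π×0.235 m) = 2.22 H.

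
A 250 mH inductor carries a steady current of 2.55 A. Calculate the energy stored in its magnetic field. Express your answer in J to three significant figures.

Stored magnetic energy: U = ½LI².
U = ½(0.25 H)(2.55 A)² = 0.8128 J.

U ≈ 0.813 J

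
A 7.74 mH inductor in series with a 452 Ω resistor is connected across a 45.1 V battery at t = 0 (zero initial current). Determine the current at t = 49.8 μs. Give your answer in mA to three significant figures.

I ≈ 94.3 mA

τ = L/R = 7.740×10^-3/452 = 1.712×10^-5 s; final current I_∞ = ε/R = 45.1/452 = 9.978×10^-2 A.
I(t) = I_∞(1 − e^(−t/τ)) with t/τ = 2.908.
I = (9.978×10^-2)(1 − e^(−2.908)) = 9.433×10^-2 A.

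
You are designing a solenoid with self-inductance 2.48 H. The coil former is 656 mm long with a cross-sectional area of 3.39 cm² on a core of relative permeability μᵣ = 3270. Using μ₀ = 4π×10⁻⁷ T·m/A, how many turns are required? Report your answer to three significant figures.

A = 3.39 cm² = 3.390×10^-4 m².
From L = μ₀μᵣN²A/ℓ, N = √(Lℓ / (μ₀μᵣA)).
N = √[(2.48)(0.656) / ((4π×10⁻⁷)(3270)×3.390×10^-4)] = √(1.168×10^6) ≈ 1080.7.

N ≈ 1080 turns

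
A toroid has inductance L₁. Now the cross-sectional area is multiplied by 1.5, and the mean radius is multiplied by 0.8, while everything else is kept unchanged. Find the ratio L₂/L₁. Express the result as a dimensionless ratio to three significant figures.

L₂/L₁ = 1.88

For a toroid, L ∝ μᵣN²A/R.
L₂/L₁ = (1.5) × (0.8)^-1 = 1.88.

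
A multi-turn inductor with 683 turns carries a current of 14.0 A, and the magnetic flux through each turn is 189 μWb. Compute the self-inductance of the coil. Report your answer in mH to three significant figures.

L ≈ 9.22 mH

Self-inductance is defined by L = NΦ_B/I (flux linkage over current).
L = (683)(1.890×10^-4 Wb)/(14.0 A) = 9.221×10^-3 H.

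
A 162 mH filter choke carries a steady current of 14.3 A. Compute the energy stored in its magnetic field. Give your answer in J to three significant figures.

U ≈ 16.6 J

Stored magnetic energy: U = ½LI².
U = ½(0.162 H)(14.3 A)² = 16.56 J.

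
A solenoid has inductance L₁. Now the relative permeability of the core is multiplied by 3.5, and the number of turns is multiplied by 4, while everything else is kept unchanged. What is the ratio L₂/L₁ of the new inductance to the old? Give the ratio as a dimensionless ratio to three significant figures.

L₂/L₁ = 56.0

For a solenoid, L ∝ μᵣN²A/ℓ.
L₂/L₁ = (3.5) × (4)^2 = 56.0.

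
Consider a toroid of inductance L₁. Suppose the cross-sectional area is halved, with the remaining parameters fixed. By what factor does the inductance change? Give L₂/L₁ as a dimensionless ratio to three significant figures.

L₂/L₁ = 0.500

For a toroid, L ∝ μᵣN²A/R.
L₂/L₁ = (0.5) = 0.500.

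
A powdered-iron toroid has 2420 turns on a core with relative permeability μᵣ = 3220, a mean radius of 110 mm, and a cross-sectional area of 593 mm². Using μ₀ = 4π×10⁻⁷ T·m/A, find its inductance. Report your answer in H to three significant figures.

For a thin toroid, L = μ₀μᵣN²A/(2πR).
L = (4π×10⁻⁷)(3220)(2420)²(5.930×10^-4) / (2π×0.11 m) = 20.33 H.

L ≈ 20.3 H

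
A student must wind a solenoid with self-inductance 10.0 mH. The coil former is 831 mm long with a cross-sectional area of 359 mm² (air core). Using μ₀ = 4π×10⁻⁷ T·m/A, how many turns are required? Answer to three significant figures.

N ≈ 4290 turns

A = 359 mm² = 3.590×10^-4 m².
From L = μ₀N²A/ℓ, N = √(Lℓ / (μ₀A)).
N = √[(1.000×10^-2)(0.831) / ((4π×10⁻⁷)×3.590×10^-4)] = √(1.842×10^7) ≈ 4291.9.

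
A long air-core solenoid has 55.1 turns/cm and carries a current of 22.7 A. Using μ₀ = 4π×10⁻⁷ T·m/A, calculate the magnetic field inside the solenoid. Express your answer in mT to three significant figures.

Inside a long solenoid, B = μ₀nI.
B = (4π×10⁻⁷)(5.510×10^3 m⁻¹)(22.7 A) = 0.1572 T.

B ≈ 157 mT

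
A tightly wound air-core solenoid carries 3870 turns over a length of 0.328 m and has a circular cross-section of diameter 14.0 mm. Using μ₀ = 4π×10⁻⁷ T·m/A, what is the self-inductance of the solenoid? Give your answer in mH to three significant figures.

L ≈ 8.83 mH

A = π(d/2)² = π(7.000×10^-3 m)² = 1.539×10^-4 m².
For a long solenoid, L = μ₀N²A/ℓ.
L = (4π×10⁻⁷)(3870)²(1.539×10^-4)/(0.328 m) = 8.833×10^-3 H.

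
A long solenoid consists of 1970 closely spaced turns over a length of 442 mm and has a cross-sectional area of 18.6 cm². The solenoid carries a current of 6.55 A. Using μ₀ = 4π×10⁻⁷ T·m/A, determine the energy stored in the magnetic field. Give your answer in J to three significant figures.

A = 18.6 cm² = 1.860×10^-3 m².
L = μ₀N²A/ℓ = (4π×10⁻⁷)(1970)²(1.860×10^-3)/(0.442) = 2.052×10^-2 H.
U = ½LI² = ½(2.052×10^-2)(6.55)² = 0.4402 J.

U ≈ 0.440 J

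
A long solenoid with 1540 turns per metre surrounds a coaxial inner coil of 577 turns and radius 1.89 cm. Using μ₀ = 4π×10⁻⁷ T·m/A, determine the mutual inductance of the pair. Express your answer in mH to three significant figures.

M ≈ 1.25 mH

The outer solenoid produces a uniform field B₁ = μ₀n₁I₁ across the inner coil,
so the flux linkage is N₂Φ = N₂B₁A₂ = μ₀n₁N₂A₂·I₁, giving M = μ₀n₁N₂A₂.
A₂ = πr² = π(1.890×10^-2 m)² = 1.122×10^-3 m².
M = (4π×10⁻⁷)(1540)(577)(1.122×10^-3) = 1.253×10^-3 H.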